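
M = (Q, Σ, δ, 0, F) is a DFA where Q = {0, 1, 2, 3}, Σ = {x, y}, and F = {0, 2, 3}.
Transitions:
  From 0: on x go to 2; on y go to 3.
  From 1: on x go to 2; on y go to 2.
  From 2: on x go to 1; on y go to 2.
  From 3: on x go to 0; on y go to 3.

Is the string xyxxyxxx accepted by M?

0 --x--> 2
2 --y--> 2
2 --x--> 1
1 --x--> 2
2 --y--> 2
2 --x--> 1
1 --x--> 2
2 --x--> 1
End in state 1, which is not an accepting state.

rejected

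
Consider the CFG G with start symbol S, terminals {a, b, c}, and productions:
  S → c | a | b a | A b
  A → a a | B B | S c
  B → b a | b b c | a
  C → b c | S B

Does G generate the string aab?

yes

S ⇒ Ab ⇒ aab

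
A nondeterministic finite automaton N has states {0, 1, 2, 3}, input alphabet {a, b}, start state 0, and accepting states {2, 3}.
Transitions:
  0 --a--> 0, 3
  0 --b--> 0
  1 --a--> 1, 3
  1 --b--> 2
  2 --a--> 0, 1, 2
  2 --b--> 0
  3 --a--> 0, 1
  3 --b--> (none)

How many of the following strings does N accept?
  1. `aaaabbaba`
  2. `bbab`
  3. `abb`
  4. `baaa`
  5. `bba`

`aaaabbaba`: accepted
`bbab`: rejected
`abb`: rejected
`baaa`: accepted
`bba`: accepted

3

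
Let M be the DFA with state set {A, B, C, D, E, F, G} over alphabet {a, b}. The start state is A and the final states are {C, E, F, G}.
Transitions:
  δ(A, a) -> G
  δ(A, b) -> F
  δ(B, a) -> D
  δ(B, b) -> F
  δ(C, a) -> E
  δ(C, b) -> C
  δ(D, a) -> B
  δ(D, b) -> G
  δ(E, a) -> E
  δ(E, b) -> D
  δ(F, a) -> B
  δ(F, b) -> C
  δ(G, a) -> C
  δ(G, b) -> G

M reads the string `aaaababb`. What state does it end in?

A --a--> G
G --a--> C
C --a--> E
E --a--> E
E --b--> D
D --a--> B
B --b--> F
F --b--> C

C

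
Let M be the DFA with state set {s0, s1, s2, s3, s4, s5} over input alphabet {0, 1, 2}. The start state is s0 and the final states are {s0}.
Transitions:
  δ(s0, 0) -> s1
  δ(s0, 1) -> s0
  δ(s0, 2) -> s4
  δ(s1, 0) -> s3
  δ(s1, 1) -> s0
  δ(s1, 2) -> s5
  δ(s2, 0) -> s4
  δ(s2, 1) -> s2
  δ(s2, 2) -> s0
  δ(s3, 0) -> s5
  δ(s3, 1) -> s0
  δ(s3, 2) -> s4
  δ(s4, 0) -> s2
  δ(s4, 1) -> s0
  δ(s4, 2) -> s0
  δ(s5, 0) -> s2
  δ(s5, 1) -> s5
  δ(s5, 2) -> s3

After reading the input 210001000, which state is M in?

s2

s0 --2--> s4
s4 --1--> s0
s0 --0--> s1
s1 --0--> s3
s3 --0--> s5
s5 --1--> s5
s5 --0--> s2
s2 --0--> s4
s4 --0--> s2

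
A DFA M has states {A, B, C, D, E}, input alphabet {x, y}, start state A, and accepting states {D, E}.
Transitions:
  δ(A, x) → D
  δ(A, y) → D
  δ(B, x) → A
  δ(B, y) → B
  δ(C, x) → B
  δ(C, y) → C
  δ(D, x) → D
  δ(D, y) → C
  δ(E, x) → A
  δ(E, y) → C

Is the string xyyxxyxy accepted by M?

rejected

A --x--> D
D --y--> C
C --y--> C
C --x--> B
B --x--> A
A --y--> D
D --x--> D
D --y--> C
End in state C, which is not an accepting state.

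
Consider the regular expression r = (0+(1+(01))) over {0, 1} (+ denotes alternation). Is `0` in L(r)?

The left alternative 0 matches 0.

yes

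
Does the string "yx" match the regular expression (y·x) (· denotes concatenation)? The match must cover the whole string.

yes

Split as y·x: y matches y and x matches x.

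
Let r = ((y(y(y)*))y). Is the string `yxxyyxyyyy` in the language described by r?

No split of yxxyyxyyyy into u·v has (y(y(y)*)) matching u and y matching v.

no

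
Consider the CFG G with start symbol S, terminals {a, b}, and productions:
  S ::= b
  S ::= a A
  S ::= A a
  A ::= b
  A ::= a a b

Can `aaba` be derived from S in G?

S ⇒ Aa ⇒ aaba

yes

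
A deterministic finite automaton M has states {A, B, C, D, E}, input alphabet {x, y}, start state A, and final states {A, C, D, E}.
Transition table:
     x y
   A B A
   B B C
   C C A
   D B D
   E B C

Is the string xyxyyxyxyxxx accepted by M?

A --x--> B
B --y--> C
C --x--> C
C --y--> A
A --y--> A
A --x--> B
B --y--> C
C --x--> C
C --y--> A
A --x--> B
B --x--> B
B --x--> B
End in state B, which is not an accepting state.

rejected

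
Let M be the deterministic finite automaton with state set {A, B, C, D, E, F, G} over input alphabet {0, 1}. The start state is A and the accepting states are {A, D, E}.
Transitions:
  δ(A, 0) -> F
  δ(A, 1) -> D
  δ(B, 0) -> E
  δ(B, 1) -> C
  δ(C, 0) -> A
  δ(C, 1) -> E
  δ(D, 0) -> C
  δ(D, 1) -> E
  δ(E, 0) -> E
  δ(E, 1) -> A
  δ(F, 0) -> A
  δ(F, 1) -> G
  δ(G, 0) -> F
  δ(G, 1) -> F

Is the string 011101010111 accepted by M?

rejected

A --0--> F
F --1--> G
G --1--> F
F --1--> G
G --0--> F
F --1--> G
G --0--> F
F --1--> G
G --0--> F
F --1--> G
G --1--> F
F --1--> G
End in state G, which is not an accepting state.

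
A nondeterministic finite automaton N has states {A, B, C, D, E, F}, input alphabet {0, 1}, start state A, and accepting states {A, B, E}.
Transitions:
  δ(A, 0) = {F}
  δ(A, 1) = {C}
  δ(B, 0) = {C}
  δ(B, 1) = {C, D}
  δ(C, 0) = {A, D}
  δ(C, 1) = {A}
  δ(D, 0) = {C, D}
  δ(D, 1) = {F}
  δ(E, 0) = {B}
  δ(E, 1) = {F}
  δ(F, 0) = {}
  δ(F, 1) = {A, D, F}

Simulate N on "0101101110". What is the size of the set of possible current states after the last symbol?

Start: {A}
read 0: {F}
read 1: {A, D, F}
read 0: {C, D, F}
read 1: {A, D, F}
read 1: {A, C, D, F}
read 0: {A, C, D, F}
read 1: {A, C, D, F}
read 1: {A, C, D, F}
read 1: {A, C, D, F}
read 0: {A, C, D, F}
Final reachable set {A, C, D, F} has 4 states.

4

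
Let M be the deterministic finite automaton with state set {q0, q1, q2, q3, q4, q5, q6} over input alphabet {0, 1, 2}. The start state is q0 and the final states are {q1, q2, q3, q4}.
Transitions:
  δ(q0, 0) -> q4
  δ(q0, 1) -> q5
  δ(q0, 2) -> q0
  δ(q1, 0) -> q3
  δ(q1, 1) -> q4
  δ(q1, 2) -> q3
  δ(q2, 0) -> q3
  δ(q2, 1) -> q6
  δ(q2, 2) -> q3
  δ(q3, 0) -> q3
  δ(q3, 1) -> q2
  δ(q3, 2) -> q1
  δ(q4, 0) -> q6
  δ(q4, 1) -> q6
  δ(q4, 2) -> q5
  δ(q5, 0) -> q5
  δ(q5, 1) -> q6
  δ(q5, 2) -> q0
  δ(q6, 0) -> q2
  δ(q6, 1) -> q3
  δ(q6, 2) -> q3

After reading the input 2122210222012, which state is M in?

q0 --2--> q0
q0 --1--> q5
q5 --2--> q0
q0 --2--> q0
q0 --2--> q0
q0 --1--> q5
q5 --0--> q5
q5 --2--> q0
q0 --2--> q0
q0 --2--> q0
q0 --0--> q4
q4 --1--> q6
q6 --2--> q3

q3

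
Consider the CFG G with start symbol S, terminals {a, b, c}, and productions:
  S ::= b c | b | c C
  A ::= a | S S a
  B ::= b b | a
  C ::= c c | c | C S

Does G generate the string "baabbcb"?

no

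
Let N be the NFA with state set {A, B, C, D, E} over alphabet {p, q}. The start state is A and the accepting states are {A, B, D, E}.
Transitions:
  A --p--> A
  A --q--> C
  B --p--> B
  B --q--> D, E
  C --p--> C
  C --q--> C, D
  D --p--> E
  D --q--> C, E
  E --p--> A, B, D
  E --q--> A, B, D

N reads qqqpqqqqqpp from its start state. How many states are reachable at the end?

Start: {A}
read q: {C}
read q: {C, D}
read q: {C, D, E}
read p: {A, B, C, D, E}
read q: {A, B, C, D, E}
read q: {A, B, C, D, E}
read q: {A, B, C, D, E}
read q: {A, B, C, D, E}
read q: {A, B, C, D, E}
read p: {A, B, C, D, E}
read p: {A, B, C, D, E}
Final reachable set {A, B, C, D, E} has 5 states.

5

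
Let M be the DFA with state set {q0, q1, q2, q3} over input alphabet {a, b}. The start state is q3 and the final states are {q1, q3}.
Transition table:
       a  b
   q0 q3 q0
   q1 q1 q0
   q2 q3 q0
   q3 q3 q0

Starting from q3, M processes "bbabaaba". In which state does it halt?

q3

q3 --b--> q0
q0 --b--> q0
q0 --a--> q3
q3 --b--> q0
q0 --a--> q3
q3 --a--> q3
q3 --b--> q0
q0 --a--> q3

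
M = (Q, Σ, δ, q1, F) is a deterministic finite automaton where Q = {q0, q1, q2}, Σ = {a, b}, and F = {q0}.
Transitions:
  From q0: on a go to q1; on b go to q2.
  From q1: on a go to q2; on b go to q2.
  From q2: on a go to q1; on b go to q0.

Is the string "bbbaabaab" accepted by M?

accepted

q1 --b--> q2
q2 --b--> q0
q0 --b--> q2
q2 --a--> q1
q1 --a--> q2
q2 --b--> q0
q0 --a--> q1
q1 --a--> q2
q2 --b--> q0
End in state q0, which is an accepting state.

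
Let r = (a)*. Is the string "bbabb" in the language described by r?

bbabb cannot be split into zero or more pieces each matching a.

no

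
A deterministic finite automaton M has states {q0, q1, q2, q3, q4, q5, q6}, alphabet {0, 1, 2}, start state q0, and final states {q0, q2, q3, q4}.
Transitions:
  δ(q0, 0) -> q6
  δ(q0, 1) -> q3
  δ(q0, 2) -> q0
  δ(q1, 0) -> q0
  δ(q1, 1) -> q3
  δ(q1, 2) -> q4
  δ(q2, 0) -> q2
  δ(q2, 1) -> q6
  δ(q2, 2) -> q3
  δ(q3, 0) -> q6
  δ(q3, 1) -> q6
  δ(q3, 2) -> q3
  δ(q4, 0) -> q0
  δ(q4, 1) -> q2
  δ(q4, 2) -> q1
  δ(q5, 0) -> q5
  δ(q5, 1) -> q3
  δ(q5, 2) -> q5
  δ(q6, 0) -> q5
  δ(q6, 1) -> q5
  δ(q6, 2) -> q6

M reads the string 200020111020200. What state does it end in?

q5

q0 --2--> q0
q0 --0--> q6
q6 --0--> q5
q5 --0--> q5
q5 --2--> q5
q5 --0--> q5
q5 --1--> q3
q3 --1--> q6
q6 --1--> q5
q5 --0--> q5
q5 --2--> q5
q5 --0--> q5
q5 --2--> q5
q5 --0--> q5
q5 --0--> q5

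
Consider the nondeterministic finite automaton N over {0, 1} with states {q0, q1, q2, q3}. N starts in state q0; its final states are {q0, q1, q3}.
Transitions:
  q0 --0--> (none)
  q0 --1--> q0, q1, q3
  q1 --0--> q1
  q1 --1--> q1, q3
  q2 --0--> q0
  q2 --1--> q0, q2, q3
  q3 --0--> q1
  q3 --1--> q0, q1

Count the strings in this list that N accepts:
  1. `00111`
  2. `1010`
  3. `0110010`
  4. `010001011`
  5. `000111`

1

`00111`: rejected
`1010`: accepted
`0110010`: rejected
`010001011`: rejected
`000111`: rejected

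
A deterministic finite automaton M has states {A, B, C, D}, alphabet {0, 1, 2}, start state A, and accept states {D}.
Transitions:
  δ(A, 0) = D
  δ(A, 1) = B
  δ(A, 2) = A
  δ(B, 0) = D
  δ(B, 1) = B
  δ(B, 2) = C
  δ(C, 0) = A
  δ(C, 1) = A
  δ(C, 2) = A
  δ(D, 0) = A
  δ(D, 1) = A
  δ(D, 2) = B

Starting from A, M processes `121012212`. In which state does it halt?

A --1--> B
B --2--> C
C --1--> A
A --0--> D
D --1--> A
A --2--> A
A --2--> A
A --1--> B
B --2--> C

C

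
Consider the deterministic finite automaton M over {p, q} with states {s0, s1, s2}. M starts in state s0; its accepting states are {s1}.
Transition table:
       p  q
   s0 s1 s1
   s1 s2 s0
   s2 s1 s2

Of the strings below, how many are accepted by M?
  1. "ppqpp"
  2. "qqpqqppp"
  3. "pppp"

0

"ppqpp": rejected
"qqpqqppp": rejected
"pppp": rejected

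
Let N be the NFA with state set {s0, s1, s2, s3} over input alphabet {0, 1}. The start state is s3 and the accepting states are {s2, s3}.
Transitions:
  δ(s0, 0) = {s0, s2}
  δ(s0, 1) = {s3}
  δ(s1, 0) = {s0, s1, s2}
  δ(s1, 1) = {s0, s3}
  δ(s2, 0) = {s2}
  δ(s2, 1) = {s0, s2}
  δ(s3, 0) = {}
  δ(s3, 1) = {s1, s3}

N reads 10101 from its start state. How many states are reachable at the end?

3

Start: {s3}
read 1: {s1, s3}
read 0: {s0, s1, s2}
read 1: {s0, s2, s3}
read 0: {s0, s2}
read 1: {s0, s2, s3}
Final reachable set {s0, s2, s3} has 3 states.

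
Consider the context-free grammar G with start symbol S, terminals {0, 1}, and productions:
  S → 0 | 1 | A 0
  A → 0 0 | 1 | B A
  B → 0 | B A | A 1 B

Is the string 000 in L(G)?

S ⇒ A0 ⇒ 000

yes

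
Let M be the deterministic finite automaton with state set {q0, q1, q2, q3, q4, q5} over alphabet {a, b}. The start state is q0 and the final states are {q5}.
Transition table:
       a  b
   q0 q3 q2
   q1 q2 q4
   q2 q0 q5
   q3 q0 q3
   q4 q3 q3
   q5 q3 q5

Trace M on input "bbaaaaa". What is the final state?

q3

q0 --b--> q2
q2 --b--> q5
q5 --a--> q3
q3 --a--> q0
q0 --a--> q3
q3 --a--> q0
q0 --a--> q3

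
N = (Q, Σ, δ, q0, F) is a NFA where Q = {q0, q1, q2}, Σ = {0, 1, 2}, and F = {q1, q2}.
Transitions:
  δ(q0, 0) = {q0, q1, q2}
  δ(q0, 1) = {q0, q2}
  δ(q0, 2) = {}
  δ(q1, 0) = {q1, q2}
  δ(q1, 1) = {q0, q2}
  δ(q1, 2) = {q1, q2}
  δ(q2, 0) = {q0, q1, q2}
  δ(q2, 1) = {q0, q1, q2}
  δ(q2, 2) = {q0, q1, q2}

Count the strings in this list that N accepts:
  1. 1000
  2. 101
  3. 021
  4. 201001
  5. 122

4

1000: accepted
101: accepted
021: accepted
201001: rejected
122: accepted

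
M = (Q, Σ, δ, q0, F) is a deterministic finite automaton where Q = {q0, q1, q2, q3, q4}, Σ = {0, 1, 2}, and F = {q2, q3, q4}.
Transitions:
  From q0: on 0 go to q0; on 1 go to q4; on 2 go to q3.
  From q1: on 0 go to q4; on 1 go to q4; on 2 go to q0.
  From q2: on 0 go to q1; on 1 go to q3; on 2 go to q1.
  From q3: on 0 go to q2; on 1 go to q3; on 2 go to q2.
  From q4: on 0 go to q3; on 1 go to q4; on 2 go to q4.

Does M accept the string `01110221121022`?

rejected

q0 --0--> q0
q0 --1--> q4
q4 --1--> q4
q4 --1--> q4
q4 --0--> q3
q3 --2--> q2
q2 --2--> q1
q1 --1--> q4
q4 --1--> q4
q4 --2--> q4
q4 --1--> q4
q4 --0--> q3
q3 --2--> q2
q2 --2--> q1
End in state q1, which is not an accepting state.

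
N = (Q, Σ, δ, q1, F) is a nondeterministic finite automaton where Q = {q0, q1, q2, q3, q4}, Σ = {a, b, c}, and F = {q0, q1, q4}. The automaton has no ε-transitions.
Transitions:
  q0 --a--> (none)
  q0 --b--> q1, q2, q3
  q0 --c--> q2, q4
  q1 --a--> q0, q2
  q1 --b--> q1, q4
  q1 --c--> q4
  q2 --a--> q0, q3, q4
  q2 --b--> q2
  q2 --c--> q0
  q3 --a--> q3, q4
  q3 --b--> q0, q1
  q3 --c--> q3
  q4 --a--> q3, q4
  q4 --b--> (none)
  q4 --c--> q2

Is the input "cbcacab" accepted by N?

Start: {q1}
read c: {q4}
read b: {}
The reachable set is empty and stays empty for the remaining 5 symbols.
Reachable ∩ accepting = {} — empty.

rejected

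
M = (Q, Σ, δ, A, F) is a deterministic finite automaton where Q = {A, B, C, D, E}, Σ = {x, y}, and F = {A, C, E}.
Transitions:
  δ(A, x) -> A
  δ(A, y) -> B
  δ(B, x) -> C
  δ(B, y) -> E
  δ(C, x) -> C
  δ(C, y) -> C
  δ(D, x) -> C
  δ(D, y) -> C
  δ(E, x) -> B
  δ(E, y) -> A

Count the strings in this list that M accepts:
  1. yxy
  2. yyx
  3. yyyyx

yxy: accepted
yyx: rejected
yyyyx: accepted

2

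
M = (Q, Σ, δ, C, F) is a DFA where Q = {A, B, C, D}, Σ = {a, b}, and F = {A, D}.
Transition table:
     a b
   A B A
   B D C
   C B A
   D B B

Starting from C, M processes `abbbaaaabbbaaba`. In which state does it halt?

D

C --a--> B
B --b--> C
C --b--> A
A --b--> A
A --a--> B
B --a--> D
D --a--> B
B --a--> D
D --b--> B
B --b--> C
C --b--> A
A --a--> B
B --a--> D
D --b--> B
B --a--> D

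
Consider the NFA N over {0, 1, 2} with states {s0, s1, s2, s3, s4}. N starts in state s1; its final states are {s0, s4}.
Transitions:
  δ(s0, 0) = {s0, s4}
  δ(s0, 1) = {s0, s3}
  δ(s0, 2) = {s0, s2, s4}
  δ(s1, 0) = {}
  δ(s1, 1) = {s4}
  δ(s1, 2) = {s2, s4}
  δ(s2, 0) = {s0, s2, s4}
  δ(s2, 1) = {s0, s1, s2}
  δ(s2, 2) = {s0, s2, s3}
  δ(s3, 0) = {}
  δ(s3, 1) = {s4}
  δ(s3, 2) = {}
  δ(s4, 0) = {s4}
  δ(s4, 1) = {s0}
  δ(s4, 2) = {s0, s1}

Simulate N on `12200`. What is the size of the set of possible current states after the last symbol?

3

Start: {s1}
read 1: {s4}
read 2: {s0, s1}
read 2: {s0, s2, s4}
read 0: {s0, s2, s4}
read 0: {s0, s2, s4}
Final reachable set {s0, s2, s4} has 3 states.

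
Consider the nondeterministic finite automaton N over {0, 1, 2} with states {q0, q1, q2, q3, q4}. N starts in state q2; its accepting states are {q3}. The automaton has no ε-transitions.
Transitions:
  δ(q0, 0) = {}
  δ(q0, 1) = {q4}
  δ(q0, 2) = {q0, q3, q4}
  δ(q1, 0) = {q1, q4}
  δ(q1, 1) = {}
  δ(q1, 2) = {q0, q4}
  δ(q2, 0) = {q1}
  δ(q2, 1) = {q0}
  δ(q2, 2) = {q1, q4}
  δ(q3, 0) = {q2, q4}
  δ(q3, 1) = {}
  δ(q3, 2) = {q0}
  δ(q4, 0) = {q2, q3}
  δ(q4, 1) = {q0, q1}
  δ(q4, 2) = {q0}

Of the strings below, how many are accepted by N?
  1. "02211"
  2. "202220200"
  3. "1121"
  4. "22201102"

"02211": rejected
"202220200": accepted
"1121": rejected
"22201102": rejected

1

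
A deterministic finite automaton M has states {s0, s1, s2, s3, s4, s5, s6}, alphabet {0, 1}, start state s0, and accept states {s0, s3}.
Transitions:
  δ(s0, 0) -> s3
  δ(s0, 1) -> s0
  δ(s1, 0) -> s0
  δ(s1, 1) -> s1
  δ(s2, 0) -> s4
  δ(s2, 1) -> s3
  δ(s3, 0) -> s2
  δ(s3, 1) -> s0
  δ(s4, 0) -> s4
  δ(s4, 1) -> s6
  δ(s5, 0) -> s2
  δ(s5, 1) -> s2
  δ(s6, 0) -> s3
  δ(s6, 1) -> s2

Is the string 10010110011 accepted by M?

accepted

s0 --1--> s0
s0 --0--> s3
s3 --0--> s2
s2 --1--> s3
s3 --0--> s2
s2 --1--> s3
s3 --1--> s0
s0 --0--> s3
s3 --0--> s2
s2 --1--> s3
s3 --1--> s0
End in state s0, which is an accepting state.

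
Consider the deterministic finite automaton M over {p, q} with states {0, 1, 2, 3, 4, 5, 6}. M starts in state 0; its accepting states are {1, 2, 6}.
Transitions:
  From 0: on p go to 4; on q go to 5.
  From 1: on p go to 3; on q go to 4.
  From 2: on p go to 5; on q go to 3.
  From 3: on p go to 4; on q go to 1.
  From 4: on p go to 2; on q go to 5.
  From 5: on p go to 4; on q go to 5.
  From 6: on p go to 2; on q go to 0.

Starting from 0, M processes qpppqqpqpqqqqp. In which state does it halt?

4

0 --q--> 5
5 --p--> 4
4 --p--> 2
2 --p--> 5
5 --q--> 5
5 --q--> 5
5 --p--> 4
4 --q--> 5
5 --p--> 4
4 --q--> 5
5 --q--> 5
5 --q--> 5
5 --q--> 5
5 --p--> 4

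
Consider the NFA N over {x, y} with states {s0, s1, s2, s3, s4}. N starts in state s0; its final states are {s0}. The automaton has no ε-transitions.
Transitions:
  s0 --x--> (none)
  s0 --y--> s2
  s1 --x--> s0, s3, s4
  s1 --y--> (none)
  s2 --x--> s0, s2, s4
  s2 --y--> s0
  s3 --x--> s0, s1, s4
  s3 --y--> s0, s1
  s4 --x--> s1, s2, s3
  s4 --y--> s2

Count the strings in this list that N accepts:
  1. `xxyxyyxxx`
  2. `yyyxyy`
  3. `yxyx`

`xxyxyyxxx`: rejected
`yyyxyy`: accepted
`yxyx`: accepted

2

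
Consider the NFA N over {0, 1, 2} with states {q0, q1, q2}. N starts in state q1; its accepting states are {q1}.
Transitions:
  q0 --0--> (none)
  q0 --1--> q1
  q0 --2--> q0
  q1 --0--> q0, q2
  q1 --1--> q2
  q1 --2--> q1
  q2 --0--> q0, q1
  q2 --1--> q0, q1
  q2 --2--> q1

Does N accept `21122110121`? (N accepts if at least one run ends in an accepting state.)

accepted

Start: {q1}
read 2: {q1}
read 1: {q2}
read 1: {q0, q1}
read 2: {q0, q1}
read 2: {q0, q1}
read 1: {q1, q2}
read 1: {q0, q1, q2}
read 0: {q0, q1, q2}
read 1: {q0, q1, q2}
read 2: {q0, q1}
read 1: {q1, q2}
Reachable ∩ accepting = {q1} — nonempty.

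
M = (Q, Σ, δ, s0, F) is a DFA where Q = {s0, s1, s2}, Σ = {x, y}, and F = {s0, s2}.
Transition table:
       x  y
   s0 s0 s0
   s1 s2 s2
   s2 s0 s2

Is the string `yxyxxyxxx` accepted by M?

accepted

s0 --y--> s0
s0 --x--> s0
s0 --y--> s0
s0 --x--> s0
s0 --x--> s0
s0 --y--> s0
s0 --x--> s0
s0 --x--> s0
s0 --x--> s0
End in state s0, which is an accepting state.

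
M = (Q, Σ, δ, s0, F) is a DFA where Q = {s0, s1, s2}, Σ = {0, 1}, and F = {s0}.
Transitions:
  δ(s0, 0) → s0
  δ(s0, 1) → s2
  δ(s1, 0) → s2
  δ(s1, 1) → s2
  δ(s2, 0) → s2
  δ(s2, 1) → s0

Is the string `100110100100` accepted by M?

rejected

s0 --1--> s2
s2 --0--> s2
s2 --0--> s2
s2 --1--> s0
s0 --1--> s2
s2 --0--> s2
s2 --1--> s0
s0 --0--> s0
s0 --0--> s0
s0 --1--> s2
s2 --0--> s2
s2 --0--> s2
End in state s2, which is not an accepting state.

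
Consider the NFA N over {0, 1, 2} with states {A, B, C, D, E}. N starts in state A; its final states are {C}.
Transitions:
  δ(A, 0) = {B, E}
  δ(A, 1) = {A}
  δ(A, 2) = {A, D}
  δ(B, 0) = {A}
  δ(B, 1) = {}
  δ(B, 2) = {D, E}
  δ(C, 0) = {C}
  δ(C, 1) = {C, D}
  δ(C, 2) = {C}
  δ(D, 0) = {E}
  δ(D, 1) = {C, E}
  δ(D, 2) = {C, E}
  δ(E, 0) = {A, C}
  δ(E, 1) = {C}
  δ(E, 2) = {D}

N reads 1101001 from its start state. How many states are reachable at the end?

Start: {A}
read 1: {A}
read 1: {A}
read 0: {B, E}
read 1: {C}
read 0: {C}
read 0: {C}
read 1: {C, D}
Final reachable set {C, D} has 2 states.

2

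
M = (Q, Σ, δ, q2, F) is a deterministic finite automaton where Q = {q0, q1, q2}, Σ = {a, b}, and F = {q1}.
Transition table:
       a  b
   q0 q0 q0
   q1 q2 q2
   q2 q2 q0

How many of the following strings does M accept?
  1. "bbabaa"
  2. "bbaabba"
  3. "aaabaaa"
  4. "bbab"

"bbabaa": rejected
"bbaabba": rejected
"aaabaaa": rejected
"bbab": rejected

0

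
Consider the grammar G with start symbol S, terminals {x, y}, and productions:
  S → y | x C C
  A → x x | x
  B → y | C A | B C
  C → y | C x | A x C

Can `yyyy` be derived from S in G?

no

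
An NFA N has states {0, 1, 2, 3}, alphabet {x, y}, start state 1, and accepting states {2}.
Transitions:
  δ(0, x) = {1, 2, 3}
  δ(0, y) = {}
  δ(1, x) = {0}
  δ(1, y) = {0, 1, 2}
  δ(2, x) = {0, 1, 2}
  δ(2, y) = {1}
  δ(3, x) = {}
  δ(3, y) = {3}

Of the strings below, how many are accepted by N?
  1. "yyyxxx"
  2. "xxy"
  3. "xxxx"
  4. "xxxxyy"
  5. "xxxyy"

5

"yyyxxx": accepted
"xxy": accepted
"xxxx": accepted
"xxxxyy": accepted
"xxxyy": accepted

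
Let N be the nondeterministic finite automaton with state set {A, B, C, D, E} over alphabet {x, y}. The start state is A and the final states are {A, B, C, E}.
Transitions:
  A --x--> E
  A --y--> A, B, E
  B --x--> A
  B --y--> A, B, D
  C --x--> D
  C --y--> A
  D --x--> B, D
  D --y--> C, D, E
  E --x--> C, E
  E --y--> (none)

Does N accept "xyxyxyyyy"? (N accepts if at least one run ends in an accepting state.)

Start: {A}
read x: {E}
read y: {}
The reachable set is empty and stays empty for the remaining 7 symbols.
Reachable ∩ accepting = {} — empty.

rejected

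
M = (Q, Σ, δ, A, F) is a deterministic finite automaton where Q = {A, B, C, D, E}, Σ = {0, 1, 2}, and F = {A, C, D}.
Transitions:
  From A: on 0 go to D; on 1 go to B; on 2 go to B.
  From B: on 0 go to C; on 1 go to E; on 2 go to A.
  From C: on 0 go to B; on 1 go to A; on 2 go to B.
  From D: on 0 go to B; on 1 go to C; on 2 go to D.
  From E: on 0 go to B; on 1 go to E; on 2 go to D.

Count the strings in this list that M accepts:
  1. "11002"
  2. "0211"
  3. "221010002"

1

"11002": rejected
"0211": accepted
"221010002": rejected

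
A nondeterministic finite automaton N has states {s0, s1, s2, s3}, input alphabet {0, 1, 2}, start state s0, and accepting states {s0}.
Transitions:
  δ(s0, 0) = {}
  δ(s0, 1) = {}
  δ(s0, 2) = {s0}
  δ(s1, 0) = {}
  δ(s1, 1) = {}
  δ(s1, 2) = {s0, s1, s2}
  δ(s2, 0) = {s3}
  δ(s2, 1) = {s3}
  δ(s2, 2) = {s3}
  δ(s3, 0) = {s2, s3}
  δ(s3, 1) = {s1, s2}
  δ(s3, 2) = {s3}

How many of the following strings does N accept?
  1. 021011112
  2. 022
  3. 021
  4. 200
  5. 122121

0

021011112: rejected
022: rejected
021: rejected
200: rejected
122121: rejected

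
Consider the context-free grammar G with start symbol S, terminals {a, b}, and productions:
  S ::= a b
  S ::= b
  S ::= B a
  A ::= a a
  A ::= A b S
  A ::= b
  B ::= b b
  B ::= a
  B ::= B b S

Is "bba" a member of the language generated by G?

yes

S ⇒ Ba ⇒ bba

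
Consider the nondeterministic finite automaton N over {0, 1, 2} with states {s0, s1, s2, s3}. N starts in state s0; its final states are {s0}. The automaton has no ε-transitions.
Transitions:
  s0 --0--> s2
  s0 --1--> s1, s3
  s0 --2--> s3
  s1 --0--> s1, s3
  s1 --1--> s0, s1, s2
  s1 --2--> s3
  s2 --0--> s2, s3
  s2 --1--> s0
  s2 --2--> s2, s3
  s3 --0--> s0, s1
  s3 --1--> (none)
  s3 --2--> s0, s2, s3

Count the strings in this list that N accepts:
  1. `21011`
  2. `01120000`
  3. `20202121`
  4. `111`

`21011`: rejected
`01120000`: accepted
`20202121`: rejected
`111`: accepted

2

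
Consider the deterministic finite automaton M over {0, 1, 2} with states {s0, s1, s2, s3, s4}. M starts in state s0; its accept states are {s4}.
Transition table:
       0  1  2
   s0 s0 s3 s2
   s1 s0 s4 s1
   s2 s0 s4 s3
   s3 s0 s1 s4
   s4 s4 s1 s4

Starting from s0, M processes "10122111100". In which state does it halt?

s0 --1--> s3
s3 --0--> s0
s0 --1--> s3
s3 --2--> s4
s4 --2--> s4
s4 --1--> s1
s1 --1--> s4
s4 --1--> s1
s1 --1--> s4
s4 --0--> s4
s4 --0--> s4

s4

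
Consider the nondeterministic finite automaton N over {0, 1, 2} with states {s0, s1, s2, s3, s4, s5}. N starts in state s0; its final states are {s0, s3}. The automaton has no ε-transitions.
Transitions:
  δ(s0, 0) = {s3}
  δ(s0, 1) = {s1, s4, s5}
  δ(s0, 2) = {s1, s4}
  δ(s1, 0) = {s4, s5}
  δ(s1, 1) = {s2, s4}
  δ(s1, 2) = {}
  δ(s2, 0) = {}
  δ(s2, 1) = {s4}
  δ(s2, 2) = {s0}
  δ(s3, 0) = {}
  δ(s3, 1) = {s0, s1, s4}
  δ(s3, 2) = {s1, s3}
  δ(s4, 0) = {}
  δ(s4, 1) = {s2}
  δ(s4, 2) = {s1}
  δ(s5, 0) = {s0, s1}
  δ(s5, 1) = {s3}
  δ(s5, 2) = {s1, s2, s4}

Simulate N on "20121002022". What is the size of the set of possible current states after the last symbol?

Start: {s0}
read 2: {s1, s4}
read 0: {s4, s5}
read 1: {s2, s3}
read 2: {s0, s1, s3}
read 1: {s0, s1, s2, s4, s5}
read 0: {s0, s1, s3, s4, s5}
read 0: {s0, s1, s3, s4, s5}
read 2: {s1, s2, s3, s4}
read 0: {s4, s5}
read 2: {s1, s2, s4}
read 2: {s0, s1}
Final reachable set {s0, s1} has 2 states.

2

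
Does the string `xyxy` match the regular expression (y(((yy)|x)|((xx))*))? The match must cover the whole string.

no

No split of xyxy into u·v has y matching u and (((yy)|x)|((xx))*) matching v.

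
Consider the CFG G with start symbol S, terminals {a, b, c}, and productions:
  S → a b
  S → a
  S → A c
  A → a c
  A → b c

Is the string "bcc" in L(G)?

S ⇒ Ac ⇒ bcc

yes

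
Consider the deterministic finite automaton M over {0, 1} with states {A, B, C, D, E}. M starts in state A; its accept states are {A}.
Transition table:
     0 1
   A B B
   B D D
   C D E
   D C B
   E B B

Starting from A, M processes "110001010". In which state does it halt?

A --1--> B
B --1--> D
D --0--> C
C --0--> D
D --0--> C
C --1--> E
E --0--> B
B --1--> D
D --0--> C

C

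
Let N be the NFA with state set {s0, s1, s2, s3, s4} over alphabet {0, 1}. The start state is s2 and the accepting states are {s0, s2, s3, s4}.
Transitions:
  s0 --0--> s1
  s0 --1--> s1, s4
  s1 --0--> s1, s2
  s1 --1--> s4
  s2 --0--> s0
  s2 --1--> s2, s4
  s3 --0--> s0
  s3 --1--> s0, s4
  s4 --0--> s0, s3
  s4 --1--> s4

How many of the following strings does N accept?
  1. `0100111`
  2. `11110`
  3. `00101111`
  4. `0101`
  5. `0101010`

`0100111`: accepted
`11110`: accepted
`00101111`: accepted
`0101`: accepted
`0101010`: accepted

5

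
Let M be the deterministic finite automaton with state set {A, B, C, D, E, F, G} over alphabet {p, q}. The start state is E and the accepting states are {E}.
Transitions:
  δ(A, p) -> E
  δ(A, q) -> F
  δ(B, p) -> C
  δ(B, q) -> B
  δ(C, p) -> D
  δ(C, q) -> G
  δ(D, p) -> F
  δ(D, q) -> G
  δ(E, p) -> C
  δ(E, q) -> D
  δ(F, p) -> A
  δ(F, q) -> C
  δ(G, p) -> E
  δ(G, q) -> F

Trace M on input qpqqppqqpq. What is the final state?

E --q--> D
D --p--> F
F --q--> C
C --q--> G
G --p--> E
E --p--> C
C --q--> G
G --q--> F
F --p--> A
A --q--> F

F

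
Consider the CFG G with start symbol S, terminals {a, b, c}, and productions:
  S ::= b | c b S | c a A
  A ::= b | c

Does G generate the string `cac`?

yes

S ⇒ caA ⇒ cac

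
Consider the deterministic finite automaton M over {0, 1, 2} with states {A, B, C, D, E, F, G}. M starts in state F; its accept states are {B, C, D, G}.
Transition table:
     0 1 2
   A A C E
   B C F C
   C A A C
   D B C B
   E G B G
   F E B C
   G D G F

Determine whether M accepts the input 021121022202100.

F --0--> E
E --2--> G
G --1--> G
G --1--> G
G --2--> F
F --1--> B
B --0--> C
C --2--> C
C --2--> C
C --2--> C
C --0--> A
A --2--> E
E --1--> B
B --0--> C
C --0--> A
End in state A, which is not an accepting state.

rejected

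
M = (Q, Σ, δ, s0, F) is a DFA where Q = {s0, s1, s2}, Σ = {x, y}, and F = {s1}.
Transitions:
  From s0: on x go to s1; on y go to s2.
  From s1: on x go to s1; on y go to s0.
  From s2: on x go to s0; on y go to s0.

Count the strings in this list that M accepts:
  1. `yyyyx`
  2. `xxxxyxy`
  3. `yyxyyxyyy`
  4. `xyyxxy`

`yyyyx`: accepted
`xxxxyxy`: rejected
`yyxyyxyyy`: rejected
`xyyxxy`: rejected

1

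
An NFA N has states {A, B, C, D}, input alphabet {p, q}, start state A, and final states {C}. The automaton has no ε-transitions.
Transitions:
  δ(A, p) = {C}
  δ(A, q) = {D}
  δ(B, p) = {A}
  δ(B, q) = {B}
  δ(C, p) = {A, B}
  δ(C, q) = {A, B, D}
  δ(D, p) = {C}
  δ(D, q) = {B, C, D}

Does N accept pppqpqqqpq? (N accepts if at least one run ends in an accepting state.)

Start: {A}
read p: {C}
read p: {A, B}
read p: {A, C}
read q: {A, B, D}
read p: {A, C}
read q: {A, B, D}
read q: {B, C, D}
read q: {A, B, C, D}
read p: {A, B, C}
read q: {A, B, D}
Reachable ∩ accepting = {} — empty.

rejected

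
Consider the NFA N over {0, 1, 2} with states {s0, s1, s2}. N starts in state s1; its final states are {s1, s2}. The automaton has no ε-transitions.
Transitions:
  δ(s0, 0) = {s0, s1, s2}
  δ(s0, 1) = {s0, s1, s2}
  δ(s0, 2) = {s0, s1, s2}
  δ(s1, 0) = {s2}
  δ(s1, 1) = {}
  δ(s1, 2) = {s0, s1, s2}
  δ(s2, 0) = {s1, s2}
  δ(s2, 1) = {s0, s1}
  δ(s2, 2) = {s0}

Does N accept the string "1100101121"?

Start: {s1}
read 1: {}
The reachable set is empty and stays empty for the remaining 9 symbols.
Reachable ∩ accepting = {} — empty.

rejected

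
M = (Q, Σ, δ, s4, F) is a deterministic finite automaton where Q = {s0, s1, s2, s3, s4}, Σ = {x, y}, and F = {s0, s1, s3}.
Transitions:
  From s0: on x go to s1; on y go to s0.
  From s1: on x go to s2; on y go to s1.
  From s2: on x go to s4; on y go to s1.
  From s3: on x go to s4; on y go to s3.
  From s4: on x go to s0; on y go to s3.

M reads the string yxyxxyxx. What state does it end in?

s4 --y--> s3
s3 --x--> s4
s4 --y--> s3
s3 --x--> s4
s4 --x--> s0
s0 --y--> s0
s0 --x--> s1
s1 --x--> s2

s2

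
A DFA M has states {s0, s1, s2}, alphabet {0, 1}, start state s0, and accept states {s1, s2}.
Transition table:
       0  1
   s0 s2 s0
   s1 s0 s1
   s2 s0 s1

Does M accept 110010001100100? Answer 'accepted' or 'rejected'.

accepted

s0 --1--> s0
s0 --1--> s0
s0 --0--> s2
s2 --0--> s0
s0 --1--> s0
s0 --0--> s2
s2 --0--> s0
s0 --0--> s2
s2 --1--> s1
s1 --1--> s1
s1 --0--> s0
s0 --0--> s2
s2 --1--> s1
s1 --0--> s0
s0 --0--> s2
End in state s2, which is an accepting state.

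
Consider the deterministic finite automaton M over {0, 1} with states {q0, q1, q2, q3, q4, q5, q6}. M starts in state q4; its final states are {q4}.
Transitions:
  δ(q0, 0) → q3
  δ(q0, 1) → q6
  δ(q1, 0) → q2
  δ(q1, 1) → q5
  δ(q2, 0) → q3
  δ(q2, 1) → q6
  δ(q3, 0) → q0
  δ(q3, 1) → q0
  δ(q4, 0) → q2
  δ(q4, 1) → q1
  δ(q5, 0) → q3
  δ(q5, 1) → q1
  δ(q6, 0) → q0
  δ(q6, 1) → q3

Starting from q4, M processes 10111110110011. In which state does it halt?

q6

q4 --1--> q1
q1 --0--> q2
q2 --1--> q6
q6 --1--> q3
q3 --1--> q0
q0 --1--> q6
q6 --1--> q3
q3 --0--> q0
q0 --1--> q6
q6 --1--> q3
q3 --0--> q0
q0 --0--> q3
q3 --1--> q0
q0 --1--> q6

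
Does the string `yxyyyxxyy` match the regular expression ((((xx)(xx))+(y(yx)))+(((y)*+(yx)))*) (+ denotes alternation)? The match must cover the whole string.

Neither (((xx)(xx))+(y(yx))) nor (((y)*+(yx)))* matches yxyyyxxyy.

no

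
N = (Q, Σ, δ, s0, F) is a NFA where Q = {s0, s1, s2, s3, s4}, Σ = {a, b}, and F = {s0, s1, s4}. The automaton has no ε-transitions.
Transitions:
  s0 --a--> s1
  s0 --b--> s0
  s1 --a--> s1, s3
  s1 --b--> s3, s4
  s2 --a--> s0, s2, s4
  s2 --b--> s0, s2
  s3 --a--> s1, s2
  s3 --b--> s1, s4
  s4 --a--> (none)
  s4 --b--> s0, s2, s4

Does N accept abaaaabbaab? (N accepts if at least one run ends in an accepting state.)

Start: {s0}
read a: {s1}
read b: {s3, s4}
read a: {s1, s2}
read a: {s0, s1, s2, s3, s4}
read a: {s0, s1, s2, s3, s4}
read a: {s0, s1, s2, s3, s4}
read b: {s0, s1, s2, s3, s4}
read b: {s0, s1, s2, s3, s4}
read a: {s0, s1, s2, s3, s4}
read a: {s0, s1, s2, s3, s4}
read b: {s0, s1, s2, s3, s4}
Reachable ∩ accepting = {s0, s1, s4} — nonempty.

accepted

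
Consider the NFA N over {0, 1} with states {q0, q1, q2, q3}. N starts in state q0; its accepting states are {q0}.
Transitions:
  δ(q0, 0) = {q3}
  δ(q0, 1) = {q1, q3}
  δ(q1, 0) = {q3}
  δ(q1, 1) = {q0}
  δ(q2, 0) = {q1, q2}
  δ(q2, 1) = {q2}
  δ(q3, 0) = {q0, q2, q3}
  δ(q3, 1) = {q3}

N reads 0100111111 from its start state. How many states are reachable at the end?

Start: {q0}
read 0: {q3}
read 1: {q3}
read 0: {q0, q2, q3}
read 0: {q0, q1, q2, q3}
read 1: {q0, q1, q2, q3}
read 1: {q0, q1, q2, q3}
read 1: {q0, q1, q2, q3}
read 1: {q0, q1, q2, q3}
read 1: {q0, q1, q2, q3}
read 1: {q0, q1, q2, q3}
Final reachable set {q0, q1, q2, q3} has 4 states.

4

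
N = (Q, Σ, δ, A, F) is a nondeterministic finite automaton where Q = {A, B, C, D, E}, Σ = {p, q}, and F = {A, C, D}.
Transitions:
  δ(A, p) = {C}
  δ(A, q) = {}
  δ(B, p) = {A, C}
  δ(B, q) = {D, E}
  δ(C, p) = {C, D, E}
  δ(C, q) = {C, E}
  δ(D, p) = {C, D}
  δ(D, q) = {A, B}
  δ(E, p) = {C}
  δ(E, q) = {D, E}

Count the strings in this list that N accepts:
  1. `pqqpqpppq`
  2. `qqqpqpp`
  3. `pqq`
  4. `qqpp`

`pqqpqpppq`: accepted
`qqqpqpp`: rejected
`pqq`: accepted
`qqpp`: rejected

2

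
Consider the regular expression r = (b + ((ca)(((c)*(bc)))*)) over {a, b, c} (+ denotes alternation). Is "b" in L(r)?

yes

The left alternative b matches b.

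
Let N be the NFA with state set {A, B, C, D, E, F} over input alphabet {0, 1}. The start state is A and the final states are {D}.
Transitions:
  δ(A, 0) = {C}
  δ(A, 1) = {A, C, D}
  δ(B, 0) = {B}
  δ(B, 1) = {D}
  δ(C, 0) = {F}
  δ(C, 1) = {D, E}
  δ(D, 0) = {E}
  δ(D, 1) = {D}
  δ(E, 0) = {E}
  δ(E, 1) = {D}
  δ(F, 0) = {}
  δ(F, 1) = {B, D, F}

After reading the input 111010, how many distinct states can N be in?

Start: {A}
read 1: {A, C, D}
read 1: {A, C, D, E}
read 1: {A, C, D, E}
read 0: {C, E, F}
read 1: {B, D, E, F}
read 0: {B, E}
Final reachable set {B, E} has 2 states.

2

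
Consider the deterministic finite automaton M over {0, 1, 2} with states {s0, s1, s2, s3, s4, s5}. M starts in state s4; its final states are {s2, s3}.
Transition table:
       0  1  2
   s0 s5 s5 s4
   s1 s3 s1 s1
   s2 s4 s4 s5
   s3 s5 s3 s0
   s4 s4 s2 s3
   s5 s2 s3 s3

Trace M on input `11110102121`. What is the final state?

s5

s4 --1--> s2
s2 --1--> s4
s4 --1--> s2
s2 --1--> s4
s4 --0--> s4
s4 --1--> s2
s2 --0--> s4
s4 --2--> s3
s3 --1--> s3
s3 --2--> s0
s0 --1--> s5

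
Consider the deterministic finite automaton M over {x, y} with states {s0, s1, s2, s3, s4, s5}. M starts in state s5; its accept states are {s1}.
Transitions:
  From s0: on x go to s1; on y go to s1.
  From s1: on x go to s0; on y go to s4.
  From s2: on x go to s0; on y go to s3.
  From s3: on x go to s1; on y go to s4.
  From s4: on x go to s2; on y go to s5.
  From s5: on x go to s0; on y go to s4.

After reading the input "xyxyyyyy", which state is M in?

s5 --x--> s0
s0 --y--> s1
s1 --x--> s0
s0 --y--> s1
s1 --y--> s4
s4 --y--> s5
s5 --y--> s4
s4 --y--> s5

s5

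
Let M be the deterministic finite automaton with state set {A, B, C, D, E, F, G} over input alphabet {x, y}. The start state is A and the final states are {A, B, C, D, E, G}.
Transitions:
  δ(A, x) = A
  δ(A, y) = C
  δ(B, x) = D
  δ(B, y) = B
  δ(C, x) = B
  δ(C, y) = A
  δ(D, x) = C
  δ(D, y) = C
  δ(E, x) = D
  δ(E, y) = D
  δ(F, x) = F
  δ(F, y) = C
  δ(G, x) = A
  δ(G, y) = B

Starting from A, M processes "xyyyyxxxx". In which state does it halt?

A

A --x--> A
A --y--> C
C --y--> A
A --y--> C
C --y--> A
A --x--> A
A --x--> A
A --x--> A
A --x--> A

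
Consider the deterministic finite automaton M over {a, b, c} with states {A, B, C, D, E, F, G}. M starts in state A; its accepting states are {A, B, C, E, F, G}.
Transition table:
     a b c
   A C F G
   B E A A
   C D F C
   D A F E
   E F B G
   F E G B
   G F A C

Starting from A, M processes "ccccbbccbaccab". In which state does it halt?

A --c--> G
G --c--> C
C --c--> C
C --c--> C
C --b--> F
F --b--> G
G --c--> C
C --c--> C
C --b--> F
F --a--> E
E --c--> G
G --c--> C
C --a--> D
D --b--> F

F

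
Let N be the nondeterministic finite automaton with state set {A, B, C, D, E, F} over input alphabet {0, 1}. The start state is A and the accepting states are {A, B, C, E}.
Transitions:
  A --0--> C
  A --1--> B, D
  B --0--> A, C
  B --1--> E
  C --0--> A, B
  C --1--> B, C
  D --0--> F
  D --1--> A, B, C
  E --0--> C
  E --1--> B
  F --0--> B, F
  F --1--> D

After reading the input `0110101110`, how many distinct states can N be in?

Start: {A}
read 0: {C}
read 1: {B, C}
read 1: {B, C, E}
read 0: {A, B, C}
read 1: {B, C, D, E}
read 0: {A, B, C, F}
read 1: {B, C, D, E}
read 1: {A, B, C, E}
read 1: {B, C, D, E}
read 0: {A, B, C, F}
Final reachable set {A, B, C, F} has 4 states.

4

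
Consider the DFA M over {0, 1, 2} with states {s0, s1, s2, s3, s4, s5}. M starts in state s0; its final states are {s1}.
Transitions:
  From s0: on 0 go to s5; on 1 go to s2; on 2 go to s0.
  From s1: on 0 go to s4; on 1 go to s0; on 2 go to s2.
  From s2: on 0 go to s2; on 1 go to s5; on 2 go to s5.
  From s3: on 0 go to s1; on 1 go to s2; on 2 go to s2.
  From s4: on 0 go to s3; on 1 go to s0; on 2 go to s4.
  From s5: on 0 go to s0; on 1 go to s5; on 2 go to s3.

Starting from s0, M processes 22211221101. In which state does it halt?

s0 --2--> s0
s0 --2--> s0
s0 --2--> s0
s0 --1--> s2
s2 --1--> s5
s5 --2--> s3
s3 --2--> s2
s2 --1--> s5
s5 --1--> s5
s5 --0--> s0
s0 --1--> s2

s2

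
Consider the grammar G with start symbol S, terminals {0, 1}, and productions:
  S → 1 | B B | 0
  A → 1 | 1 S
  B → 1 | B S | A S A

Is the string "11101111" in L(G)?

S ⇒ BB ⇒ ASAB ⇒ 1SAB ⇒ 1BBAB ⇒ 1ASABAB ⇒ 11SSABAB ⇒ 111SABAB ⇒ 1110ABAB ⇒ 11101BAB ⇒ 111011AB ⇒ 1110111B ⇒ 11101111

yes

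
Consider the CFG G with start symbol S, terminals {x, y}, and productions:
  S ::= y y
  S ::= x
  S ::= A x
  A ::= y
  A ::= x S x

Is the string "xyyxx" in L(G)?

S ⇒ Ax ⇒ xSxx ⇒ xyyxx

yes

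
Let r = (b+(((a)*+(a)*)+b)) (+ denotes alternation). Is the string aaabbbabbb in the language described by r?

no

Neither b nor (((a)*+(a)*)+b) matches aaabbbabbb.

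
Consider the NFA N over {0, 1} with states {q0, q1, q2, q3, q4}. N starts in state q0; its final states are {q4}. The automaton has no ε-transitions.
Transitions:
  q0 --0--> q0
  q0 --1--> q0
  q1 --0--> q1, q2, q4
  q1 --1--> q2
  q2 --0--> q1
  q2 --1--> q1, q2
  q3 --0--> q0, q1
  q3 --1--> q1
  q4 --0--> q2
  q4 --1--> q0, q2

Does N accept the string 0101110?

Start: {q0}
read 0: {q0}
read 1: {q0}
read 0: {q0}
read 1: {q0}
read 1: {q0}
read 1: {q0}
read 0: {q0}
Reachable ∩ accepting = {} — empty.

rejected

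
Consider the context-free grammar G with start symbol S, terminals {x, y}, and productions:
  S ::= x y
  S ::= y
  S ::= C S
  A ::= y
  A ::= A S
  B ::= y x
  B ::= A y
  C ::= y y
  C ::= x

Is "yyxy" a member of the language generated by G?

S ⇒ CS ⇒ yyS ⇒ yyxy

yes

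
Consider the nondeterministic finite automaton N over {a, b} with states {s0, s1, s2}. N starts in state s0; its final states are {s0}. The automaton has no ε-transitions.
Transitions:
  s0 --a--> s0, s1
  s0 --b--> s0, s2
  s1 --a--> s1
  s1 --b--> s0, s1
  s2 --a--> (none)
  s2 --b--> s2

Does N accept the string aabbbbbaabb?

accepted

Start: {s0}
read a: {s0, s1}
read a: {s0, s1}
read b: {s0, s1, s2}
read b: {s0, s1, s2}
read b: {s0, s1, s2}
read b: {s0, s1, s2}
read b: {s0, s1, s2}
read a: {s0, s1}
read a: {s0, s1}
read b: {s0, s1, s2}
read b: {s0, s1, s2}
Reachable ∩ accepting = {s0} — nonempty.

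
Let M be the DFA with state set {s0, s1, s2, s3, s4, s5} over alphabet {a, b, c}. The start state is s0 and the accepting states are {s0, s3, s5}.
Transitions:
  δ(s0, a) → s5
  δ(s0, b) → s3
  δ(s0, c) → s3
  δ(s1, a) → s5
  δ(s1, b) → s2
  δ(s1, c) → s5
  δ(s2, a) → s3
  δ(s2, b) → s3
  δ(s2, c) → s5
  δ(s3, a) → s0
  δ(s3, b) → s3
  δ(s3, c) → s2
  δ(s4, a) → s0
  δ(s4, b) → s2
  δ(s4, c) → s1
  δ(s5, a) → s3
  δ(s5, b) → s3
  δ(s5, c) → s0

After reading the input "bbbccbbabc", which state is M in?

s2

s0 --b--> s3
s3 --b--> s3
s3 --b--> s3
s3 --c--> s2
s2 --c--> s5
s5 --b--> s3
s3 --b--> s3
s3 --a--> s0
s0 --b--> s3
s3 --c--> s2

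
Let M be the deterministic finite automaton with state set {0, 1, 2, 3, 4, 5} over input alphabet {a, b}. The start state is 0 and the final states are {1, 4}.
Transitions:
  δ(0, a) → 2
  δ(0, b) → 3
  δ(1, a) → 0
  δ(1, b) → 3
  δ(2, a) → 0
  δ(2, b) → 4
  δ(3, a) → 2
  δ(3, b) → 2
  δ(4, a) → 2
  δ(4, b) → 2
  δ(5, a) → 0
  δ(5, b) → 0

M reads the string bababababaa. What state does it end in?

0 --b--> 3
3 --a--> 2
2 --b--> 4
4 --a--> 2
2 --b--> 4
4 --a--> 2
2 --b--> 4
4 --a--> 2
2 --b--> 4
4 --a--> 2
2 --a--> 0

0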